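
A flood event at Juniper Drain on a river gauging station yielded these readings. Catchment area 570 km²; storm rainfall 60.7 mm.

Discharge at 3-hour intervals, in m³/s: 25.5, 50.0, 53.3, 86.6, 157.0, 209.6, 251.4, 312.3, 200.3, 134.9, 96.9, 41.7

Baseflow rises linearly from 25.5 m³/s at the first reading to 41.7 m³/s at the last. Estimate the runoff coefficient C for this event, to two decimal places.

ΣQ_DR = 1216 m³/s; V = ΣQ_DR·Δt = 1.314 × 10^7 m³.
Runoff depth d = V / A = 23.05 mm.
C = d / P = 23.05 / 60.7 = 0.38.

C ≈ 0.38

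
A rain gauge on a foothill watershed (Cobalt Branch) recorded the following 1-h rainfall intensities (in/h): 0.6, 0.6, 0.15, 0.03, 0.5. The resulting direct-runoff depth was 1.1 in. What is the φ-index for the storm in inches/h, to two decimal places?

φ ≈ 0.20 in/h

Only the 3 blocks with intensity above φ contribute runoff: 0.6, 0.6, 0.5 in/h.
Σ(I−φ)·Δt = d  ⇒  (0.6+0.6+0.5 − 3φ)·1 = 1.1
φ = (1.700 − 1.1/1) / 3 = 0.20 in/h.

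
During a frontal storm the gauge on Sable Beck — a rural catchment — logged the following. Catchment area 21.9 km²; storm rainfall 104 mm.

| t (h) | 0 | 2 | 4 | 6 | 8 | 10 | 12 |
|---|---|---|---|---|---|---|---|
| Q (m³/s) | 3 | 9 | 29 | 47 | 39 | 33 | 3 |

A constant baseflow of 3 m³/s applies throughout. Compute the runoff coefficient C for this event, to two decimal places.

C ≈ 0.45

ΣQ_DR = 142.0 m³/s; V = ΣQ_DR·Δt = 1.022 × 10^6 m³.
Runoff depth d = V / A = 46.68 mm.
C = d / P = 46.68 / 104 = 0.45.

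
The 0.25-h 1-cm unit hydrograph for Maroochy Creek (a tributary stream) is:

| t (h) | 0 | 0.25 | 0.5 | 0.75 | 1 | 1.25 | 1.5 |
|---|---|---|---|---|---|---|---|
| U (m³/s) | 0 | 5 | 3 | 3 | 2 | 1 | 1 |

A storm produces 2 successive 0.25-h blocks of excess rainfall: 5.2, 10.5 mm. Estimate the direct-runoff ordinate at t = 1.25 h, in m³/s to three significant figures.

Q ≈ 2.62 m³/s

By discrete convolution, Q_j = Σ (P_i / 10 mm) · U_{j−i}.
At t = 1.25 h (j=5): Q = (5.2/10)·1 + (10.5/10)·2 = 2.62 m³/s.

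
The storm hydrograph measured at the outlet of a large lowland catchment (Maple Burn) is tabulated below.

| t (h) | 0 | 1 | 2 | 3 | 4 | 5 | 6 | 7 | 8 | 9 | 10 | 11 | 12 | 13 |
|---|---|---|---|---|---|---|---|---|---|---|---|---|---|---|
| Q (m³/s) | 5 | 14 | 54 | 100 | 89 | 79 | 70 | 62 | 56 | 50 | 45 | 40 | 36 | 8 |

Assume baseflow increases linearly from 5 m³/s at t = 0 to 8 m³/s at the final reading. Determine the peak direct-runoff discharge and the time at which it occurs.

Subtracting baseflow gives direct-runoff ordinates: 0.00, 8.77, 48.54, 94.31, 83.08, 72.85, 63.62, 55.38, 49.15, 42.92, 37.69, 32.46, 28.23, 0.00 m³/s.
The maximum is 94.31 m³/s, occurring at the reading for t = 3 h.

Q_p = 94.31 m³/s at t = 3 h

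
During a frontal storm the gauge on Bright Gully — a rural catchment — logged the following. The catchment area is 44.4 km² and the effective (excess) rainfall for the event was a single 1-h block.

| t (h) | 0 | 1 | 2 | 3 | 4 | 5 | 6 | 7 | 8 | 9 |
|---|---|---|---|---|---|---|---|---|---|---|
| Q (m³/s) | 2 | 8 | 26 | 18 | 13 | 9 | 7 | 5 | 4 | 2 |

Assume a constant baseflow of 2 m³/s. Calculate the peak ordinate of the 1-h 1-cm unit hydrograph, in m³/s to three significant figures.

Direct runoff: 0.0, 6.0, 24.0, 16.0, 11.0, 7.0, 5.0, 3.0, 2.0, 0.0 m³/s; ΣQ_DR = 74.00 m³/s, peak = 24.0 m³/s.
Runoff depth d = ΣQ_DR·Δt / A = 74.00 × 3600 / (44.4 km²) = 6.000 mm.
The 1-cm UH is the DRH scaled by (10 mm)/d, so U_p = 24.0 × 10/6.000 = 40.0 m³/s.

U_p ≈ 40.0 m³/s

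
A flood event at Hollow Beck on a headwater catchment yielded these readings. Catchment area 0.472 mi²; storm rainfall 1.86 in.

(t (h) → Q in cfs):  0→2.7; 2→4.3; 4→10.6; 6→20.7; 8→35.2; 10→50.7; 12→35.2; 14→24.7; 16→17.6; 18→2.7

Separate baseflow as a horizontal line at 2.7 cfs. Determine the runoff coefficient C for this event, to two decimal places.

ΣQ_DR = 177.4 cfs; V = ΣQ_DR·Δt = 1.277 × 10^6 ft³.
Runoff depth d = V / A = 1.165 in.
C = d / P = 1.165 / 1.86 = 0.63.

C ≈ 0.63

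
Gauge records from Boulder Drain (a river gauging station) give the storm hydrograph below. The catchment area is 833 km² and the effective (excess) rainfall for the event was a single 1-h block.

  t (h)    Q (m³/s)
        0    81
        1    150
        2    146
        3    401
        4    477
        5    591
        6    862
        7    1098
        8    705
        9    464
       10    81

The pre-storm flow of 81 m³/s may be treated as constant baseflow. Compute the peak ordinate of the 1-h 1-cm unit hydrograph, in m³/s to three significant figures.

Direct runoff: 0.0, 69.0, 65.0, 320.0, 396.0, 510.0, 781.0, 1017.0, 624.0, 383.0, 0.0 m³/s; ΣQ_DR = 4165 m³/s, peak = 1017.0 m³/s.
Runoff depth d = ΣQ_DR·Δt / A = 4165 × 3600 / (833 km²) = 18.00 mm.
The 1-cm UH is the DRH scaled by (10 mm)/d, so U_p = 1017.0 × 10/18.00 = 565 m³/s.

U_p ≈ 565 m³/s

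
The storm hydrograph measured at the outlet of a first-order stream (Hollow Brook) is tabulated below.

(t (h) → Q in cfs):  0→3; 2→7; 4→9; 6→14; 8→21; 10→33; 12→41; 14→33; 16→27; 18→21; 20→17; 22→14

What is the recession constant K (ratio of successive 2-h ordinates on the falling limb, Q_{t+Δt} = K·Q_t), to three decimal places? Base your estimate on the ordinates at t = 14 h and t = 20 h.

Using the recession-limb readings at t = 14 h and t = 20 h: Q falls from 33 to 17 cfs over 3 intervals.
K = (Q₂/Q₁)^(1/3) = (17/33)^(1/3) = 0.802.

K ≈ 0.802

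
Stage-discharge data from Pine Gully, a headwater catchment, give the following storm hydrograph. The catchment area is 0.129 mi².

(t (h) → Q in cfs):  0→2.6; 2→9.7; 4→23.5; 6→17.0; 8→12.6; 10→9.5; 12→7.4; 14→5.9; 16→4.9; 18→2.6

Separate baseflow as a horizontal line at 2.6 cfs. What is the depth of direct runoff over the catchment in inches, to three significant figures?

Direct runoff: 0.0, 7.1, 20.9, 14.4, 10.0, 6.9, 4.8, 3.3, 2.3, 0.0 cfs; ΣQ_DR = 69.70 cfs.
V = ΣQ_DR · Δt = 69.70 × 7200 s = 5.018 × 10^5 ft³.
Over A = 0.129 mi², depth = V / A = 1.67 in.

d ≈ 1.67 in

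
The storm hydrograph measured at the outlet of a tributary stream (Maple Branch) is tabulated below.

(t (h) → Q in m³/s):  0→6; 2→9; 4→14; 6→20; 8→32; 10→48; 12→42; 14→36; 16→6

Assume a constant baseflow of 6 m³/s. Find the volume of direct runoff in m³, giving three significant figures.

Direct-runoff ordinates (Q − Q_b): 0.0, 3.0, 8.0, 14.0, 26.0, 42.0, 36.0, 30.0, 0.0 m³/s.
ΣQ_DR = 159.0 m³/s.
With Δt = 2 h = 7200 s, V = ΣQ_DR · Δt = 159.0 × 7200 = 1.14 × 10^6 m³.

V ≈ 1.14 × 10^6 m³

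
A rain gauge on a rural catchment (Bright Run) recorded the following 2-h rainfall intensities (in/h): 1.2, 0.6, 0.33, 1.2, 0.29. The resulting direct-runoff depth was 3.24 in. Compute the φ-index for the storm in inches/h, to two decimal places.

φ ≈ 0.46 in/h

Only the 3 blocks with intensity above φ contribute runoff: 1.2, 0.6, 1.2 in/h.
Σ(I−φ)·Δt = d  ⇒  (1.2+0.6+1.2 − 3φ)·2 = 3.24
φ = (3.000 − 3.24/2) / 3 = 0.46 in/h.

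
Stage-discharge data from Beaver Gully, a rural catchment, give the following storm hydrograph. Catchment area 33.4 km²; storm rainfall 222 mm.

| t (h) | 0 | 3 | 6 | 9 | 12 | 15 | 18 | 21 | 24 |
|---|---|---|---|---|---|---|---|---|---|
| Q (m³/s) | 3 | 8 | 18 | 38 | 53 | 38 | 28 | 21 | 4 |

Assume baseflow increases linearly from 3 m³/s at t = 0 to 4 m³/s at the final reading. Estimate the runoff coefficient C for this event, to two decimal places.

C ≈ 0.26

ΣQ_DR = 179.5 m³/s; V = ΣQ_DR·Δt = 1.939 × 10^6 m³.
Runoff depth d = V / A = 58.04 mm.
C = d / P = 58.04 / 222 = 0.26.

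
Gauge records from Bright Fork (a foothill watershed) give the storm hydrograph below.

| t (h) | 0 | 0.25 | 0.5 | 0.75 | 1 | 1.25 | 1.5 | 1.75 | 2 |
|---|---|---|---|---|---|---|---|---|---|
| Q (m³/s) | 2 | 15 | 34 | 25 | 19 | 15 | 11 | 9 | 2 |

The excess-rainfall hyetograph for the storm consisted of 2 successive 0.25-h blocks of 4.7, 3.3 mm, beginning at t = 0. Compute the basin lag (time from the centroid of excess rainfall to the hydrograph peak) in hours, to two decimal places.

Centroid of excess rainfall: t_c = Σ P_i·t̄_i / ΣP_i = 0.2281 h (block centres at 0.125, 0.375 h).
Hydrograph peak occurs at t = 0.5 h, so basin lag t_L = 0.5 − 0.2281 = 0.27 h.

t_L ≈ 0.27 h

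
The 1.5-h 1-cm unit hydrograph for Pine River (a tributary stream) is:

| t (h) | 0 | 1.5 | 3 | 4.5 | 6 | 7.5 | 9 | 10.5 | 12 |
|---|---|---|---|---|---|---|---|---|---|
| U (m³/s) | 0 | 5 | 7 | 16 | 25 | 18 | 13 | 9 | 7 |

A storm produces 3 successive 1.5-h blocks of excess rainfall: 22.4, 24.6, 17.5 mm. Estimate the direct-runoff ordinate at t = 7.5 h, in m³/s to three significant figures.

By discrete convolution, Q_j = Σ (P_i / 10 mm) · U_{j−i}.
At t = 7.5 h (j=5): Q = (22.4/10)·18 + (24.6/10)·25 + (17.5/10)·16 = 130 m³/s.

Q ≈ 130 m³/s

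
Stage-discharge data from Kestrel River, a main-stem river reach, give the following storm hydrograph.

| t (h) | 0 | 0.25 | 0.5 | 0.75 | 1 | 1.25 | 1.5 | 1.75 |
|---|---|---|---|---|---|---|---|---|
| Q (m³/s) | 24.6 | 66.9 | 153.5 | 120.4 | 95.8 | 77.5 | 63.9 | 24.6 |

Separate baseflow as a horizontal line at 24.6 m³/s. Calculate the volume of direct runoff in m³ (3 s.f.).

V ≈ 3.87 × 10^5 m³

Direct-runoff ordinates (Q − Q_b): 0.0, 42.3, 128.9, 95.8, 71.2, 52.9, 39.3, 0.0 m³/s.
ΣQ_DR = 430.4 m³/s.
With Δt = 0.25 h = 900 s, V = ΣQ_DR · Δt = 430.4 × 900 = 3.87 × 10^5 m³.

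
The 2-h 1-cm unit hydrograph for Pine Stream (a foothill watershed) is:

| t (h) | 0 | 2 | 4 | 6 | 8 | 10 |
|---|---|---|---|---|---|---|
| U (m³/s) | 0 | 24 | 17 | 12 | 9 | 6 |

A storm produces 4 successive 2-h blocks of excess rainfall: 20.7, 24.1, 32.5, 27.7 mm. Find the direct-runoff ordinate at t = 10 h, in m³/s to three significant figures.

By discrete convolution, Q_j = Σ (P_i / 10 mm) · U_{j−i}.
At t = 10 h (j=5): Q = (20.7/10)·6 + (24.1/10)·9 + (32.5/10)·12 + (27.7/10)·17 = 120 m³/s.

Q ≈ 120 m³/s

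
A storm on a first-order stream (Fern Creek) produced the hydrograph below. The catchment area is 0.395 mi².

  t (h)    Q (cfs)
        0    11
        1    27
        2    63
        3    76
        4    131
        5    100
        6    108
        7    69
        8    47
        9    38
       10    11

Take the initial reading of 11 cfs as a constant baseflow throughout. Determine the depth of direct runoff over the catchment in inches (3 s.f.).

Direct runoff: 0.0, 16.0, 52.0, 65.0, 120.0, 89.0, 97.0, 58.0, 36.0, 27.0, 0.0 cfs; ΣQ_DR = 560.0 cfs.
V = ΣQ_DR · Δt = 560.0 × 3600 s = 2.016 × 10^6 ft³.
Over A = 0.395 mi², depth = V / A = 2.20 in.

d ≈ 2.20 in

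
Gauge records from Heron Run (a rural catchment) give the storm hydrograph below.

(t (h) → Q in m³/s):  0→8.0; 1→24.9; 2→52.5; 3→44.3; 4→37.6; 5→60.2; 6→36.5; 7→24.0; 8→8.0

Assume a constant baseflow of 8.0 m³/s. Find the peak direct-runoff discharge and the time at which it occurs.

Subtracting baseflow gives direct-runoff ordinates: 0.0, 16.9, 44.5, 36.3, 29.6, 52.2, 28.5, 16.0, 0.0 m³/s.
The maximum is 52.2 m³/s, occurring at the reading for t = 5 h.

Q_p = 52.2 m³/s at t = 5 h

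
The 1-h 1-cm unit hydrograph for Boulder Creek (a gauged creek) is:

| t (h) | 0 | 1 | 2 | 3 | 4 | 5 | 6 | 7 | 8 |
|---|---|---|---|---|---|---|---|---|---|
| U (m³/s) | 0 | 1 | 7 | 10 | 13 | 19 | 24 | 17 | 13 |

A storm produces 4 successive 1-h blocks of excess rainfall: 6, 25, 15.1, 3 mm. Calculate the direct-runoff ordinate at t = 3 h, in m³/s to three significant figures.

By discrete convolution, Q_j = Σ (P_i / 10 mm) · U_{j−i}.
At t = 3 h (j=3): Q = (6/10)·10 + (25/10)·7 + (15.1/10)·1 + (3/10)·0 = 25.0 m³/s.

Q ≈ 25.0 m³/s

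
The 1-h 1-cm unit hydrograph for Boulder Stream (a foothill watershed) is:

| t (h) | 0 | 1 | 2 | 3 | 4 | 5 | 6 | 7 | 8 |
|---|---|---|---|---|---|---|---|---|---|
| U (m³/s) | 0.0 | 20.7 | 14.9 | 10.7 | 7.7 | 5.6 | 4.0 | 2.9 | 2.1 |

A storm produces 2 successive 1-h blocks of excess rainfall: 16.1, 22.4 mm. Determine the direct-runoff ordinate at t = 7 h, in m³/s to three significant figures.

Q ≈ 13.6 m³/s

By discrete convolution, Q_j = Σ (P_i / 10 mm) · U_{j−i}.
At t = 7 h (j=7): Q = (16.1/10)·2.9 + (22.4/10)·4.0 = 13.6 m³/s.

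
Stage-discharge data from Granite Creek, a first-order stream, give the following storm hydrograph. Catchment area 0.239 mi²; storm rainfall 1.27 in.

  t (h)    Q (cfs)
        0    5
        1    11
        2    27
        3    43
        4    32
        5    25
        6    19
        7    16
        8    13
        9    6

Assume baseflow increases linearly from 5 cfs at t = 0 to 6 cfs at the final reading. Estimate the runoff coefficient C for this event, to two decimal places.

C ≈ 0.72

ΣQ_DR = 142.0 cfs; V = ΣQ_DR·Δt = 5.112 × 10^5 ft³.
Runoff depth d = V / A = 0.9207 in.
C = d / P = 0.9207 / 1.27 = 0.72.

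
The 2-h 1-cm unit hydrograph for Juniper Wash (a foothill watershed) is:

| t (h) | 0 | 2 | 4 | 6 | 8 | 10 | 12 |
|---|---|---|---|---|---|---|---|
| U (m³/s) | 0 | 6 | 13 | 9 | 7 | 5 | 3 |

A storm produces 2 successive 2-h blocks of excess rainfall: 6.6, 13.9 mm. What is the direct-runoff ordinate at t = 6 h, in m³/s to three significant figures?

Q ≈ 24.0 m³/s

By discrete convolution, Q_j = Σ (P_i / 10 mm) · U_{j−i}.
At t = 6 h (j=3): Q = (6.6/10)·9 + (13.9/10)·13 = 24.0 m³/s.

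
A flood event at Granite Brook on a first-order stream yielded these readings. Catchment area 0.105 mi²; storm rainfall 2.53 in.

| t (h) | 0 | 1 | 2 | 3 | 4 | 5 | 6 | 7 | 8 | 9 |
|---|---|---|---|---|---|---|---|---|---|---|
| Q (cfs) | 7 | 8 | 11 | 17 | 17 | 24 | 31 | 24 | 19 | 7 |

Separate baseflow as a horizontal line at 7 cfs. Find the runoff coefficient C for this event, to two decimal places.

C ≈ 0.55

ΣQ_DR = 95.00 cfs; V = ΣQ_DR·Δt = 3.420 × 10^5 ft³.
Runoff depth d = V / A = 1.402 in.
C = d / P = 1.402 / 2.53 = 0.55.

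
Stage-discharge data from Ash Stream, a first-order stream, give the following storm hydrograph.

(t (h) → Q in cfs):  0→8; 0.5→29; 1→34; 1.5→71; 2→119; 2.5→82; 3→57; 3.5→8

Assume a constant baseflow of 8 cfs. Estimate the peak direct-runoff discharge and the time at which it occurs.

Q_p = 111.0 cfs at t = 2 h

Subtracting baseflow gives direct-runoff ordinates: 0.0, 21.0, 26.0, 63.0, 111.0, 74.0, 49.0, 0.0 cfs.
The maximum is 111.0 cfs, occurring at the reading for t = 2 h.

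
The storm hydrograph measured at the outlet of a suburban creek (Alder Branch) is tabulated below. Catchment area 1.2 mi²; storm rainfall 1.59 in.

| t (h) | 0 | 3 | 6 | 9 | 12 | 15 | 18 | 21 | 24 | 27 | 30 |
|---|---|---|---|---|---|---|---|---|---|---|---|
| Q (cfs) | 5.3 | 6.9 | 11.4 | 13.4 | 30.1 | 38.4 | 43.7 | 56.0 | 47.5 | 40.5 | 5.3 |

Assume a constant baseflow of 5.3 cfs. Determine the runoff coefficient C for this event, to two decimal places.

C ≈ 0.59

ΣQ_DR = 240.2 cfs; V = ΣQ_DR·Δt = 2.594 × 10^6 ft³.
Runoff depth d = V / A = 0.9305 in.
C = d / P = 0.9305 / 1.59 = 0.59.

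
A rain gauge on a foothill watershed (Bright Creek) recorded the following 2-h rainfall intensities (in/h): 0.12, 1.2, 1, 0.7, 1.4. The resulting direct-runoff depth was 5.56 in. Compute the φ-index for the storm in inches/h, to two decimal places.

Only the 4 blocks with intensity above φ contribute runoff: 1.2, 1, 0.7, 1.4 in/h.
Σ(I−φ)·Δt = d  ⇒  (1.2+1+0.7+1.4 − 4φ)·2 = 5.56
φ = (4.300 − 5.56/2) / 4 = 0.38 in/h.

φ ≈ 0.38 in/h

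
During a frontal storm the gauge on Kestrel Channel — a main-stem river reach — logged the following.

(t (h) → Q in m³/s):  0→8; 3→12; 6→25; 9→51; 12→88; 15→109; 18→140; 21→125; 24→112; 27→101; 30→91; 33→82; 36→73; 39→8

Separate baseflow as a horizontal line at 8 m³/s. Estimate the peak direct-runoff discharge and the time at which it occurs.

Q_p = 132.0 m³/s at t = 18 h

Subtracting baseflow gives direct-runoff ordinates: 0.0, 4.0, 17.0, 43.0, 80.0, 101.0, 132.0, 117.0, 104.0, 93.0, 83.0, 74.0, 65.0, 0.0 m³/s.
The maximum is 132.0 m³/s, occurring at the reading for t = 18 h.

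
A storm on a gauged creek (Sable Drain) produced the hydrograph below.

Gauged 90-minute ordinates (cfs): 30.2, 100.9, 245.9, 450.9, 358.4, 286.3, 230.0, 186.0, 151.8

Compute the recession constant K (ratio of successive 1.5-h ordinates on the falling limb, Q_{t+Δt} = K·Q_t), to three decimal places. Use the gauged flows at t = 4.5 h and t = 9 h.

K ≈ 0.799

Using the recession-limb readings at t = 4.5 h and t = 9 h: Q falls from 450.9 to 230.0 cfs over 3 intervals.
K = (Q₂/Q₁)^(1/3) = (230.0/450.9)^(1/3) = 0.799.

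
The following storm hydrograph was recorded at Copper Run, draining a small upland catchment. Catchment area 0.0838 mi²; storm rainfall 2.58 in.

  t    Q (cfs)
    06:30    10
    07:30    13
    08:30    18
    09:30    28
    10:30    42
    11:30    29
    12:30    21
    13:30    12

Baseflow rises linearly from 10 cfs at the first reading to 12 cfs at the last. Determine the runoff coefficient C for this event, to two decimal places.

ΣQ_DR = 85.00 cfs; V = ΣQ_DR·Δt = 3.060 × 10^5 ft³.
Runoff depth d = V / A = 1.572 in.
C = d / P = 1.572 / 2.58 = 0.61.

C ≈ 0.61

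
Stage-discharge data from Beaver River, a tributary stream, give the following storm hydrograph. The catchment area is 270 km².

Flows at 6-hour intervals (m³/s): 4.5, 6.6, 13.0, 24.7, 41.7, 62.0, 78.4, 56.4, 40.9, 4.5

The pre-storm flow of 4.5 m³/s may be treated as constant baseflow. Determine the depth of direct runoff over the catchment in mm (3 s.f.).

d ≈ 23.0 mm

Direct runoff: 0.0, 2.1, 8.5, 20.2, 37.2, 57.5, 73.9, 51.9, 36.4, 0.0 m³/s; ΣQ_DR = 287.7 m³/s.
V = ΣQ_DR · Δt = 287.7 × 21600 s = 6.214 × 10^6 m³.
Over A = 270 km², depth = V / A = 23.0 mm.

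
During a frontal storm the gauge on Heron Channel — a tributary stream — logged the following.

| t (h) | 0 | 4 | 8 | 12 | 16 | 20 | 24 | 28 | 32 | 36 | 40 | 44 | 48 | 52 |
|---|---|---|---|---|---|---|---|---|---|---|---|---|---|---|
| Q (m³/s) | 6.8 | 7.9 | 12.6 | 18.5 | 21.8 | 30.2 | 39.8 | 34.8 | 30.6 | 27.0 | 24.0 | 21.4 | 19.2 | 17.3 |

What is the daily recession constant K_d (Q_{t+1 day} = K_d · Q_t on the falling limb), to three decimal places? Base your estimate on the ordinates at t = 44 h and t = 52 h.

K_d ≈ 0.528

Between t = 44 h and t = 52 h the flow falls from 21.4 to 17.3 m³/s over 2×4 h = 8 h.
Per-interval ratio K = (17.3/21.4)^(1/2) = 0.8991; K_d = K^(24/4) = 0.528.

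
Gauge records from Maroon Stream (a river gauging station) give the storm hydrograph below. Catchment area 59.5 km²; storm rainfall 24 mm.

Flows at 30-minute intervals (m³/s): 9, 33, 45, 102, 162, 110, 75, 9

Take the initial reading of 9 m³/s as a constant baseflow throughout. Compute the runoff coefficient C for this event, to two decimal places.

C ≈ 0.60

ΣQ_DR = 473.0 m³/s; V = ΣQ_DR·Δt = 8.514 × 10^5 m³.
Runoff depth d = V / A = 14.31 mm.
C = d / P = 14.31 / 24 = 0.60.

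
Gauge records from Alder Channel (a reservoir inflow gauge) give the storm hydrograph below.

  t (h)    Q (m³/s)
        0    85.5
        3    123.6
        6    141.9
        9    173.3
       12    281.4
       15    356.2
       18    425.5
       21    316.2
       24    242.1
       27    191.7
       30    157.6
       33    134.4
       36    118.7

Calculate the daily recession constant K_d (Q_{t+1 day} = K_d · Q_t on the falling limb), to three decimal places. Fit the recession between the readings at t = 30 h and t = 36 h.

Between t = 30 h and t = 36 h the flow falls from 157.6 to 118.7 m³/s over 2×3 h = 6 h.
Per-interval ratio K = (118.7/157.6)^(1/2) = 0.8679; K_d = K^(24/3) = 0.322.

K_d ≈ 0.322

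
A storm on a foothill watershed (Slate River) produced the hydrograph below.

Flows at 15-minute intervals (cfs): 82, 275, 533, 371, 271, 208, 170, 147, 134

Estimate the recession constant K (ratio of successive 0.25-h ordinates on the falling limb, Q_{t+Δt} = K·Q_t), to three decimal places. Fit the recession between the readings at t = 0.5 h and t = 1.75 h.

K ≈ 0.773

Using the recession-limb readings at t = 0.5 h and t = 1.75 h: Q falls from 533 to 147 cfs over 5 intervals.
K = (Q₂/Q₁)^(1/5) = (147/533)^(1/5) = 0.773.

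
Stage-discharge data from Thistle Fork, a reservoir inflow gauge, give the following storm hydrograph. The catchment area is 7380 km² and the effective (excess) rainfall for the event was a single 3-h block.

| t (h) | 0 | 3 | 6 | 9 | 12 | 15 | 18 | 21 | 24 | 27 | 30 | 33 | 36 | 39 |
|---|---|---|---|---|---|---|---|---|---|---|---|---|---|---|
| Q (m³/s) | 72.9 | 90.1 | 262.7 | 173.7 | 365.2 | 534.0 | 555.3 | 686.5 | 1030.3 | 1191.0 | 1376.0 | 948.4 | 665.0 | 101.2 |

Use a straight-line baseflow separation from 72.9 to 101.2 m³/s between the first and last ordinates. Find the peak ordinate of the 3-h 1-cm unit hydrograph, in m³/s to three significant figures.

U_p ≈ 1280 m³/s

Direct runoff: 0.00, 15.02, 185.45, 94.27, 283.59, 450.22, 469.34, 598.36, 939.98, 1098.51, 1281.33, 851.55, 565.98, 0.00 m³/s; ΣQ_DR = 6834 m³/s, peak = 1281.33 m³/s.
Runoff depth d = ΣQ_DR·Δt / A = 6834 × 10800 / (7380 km²) = 10.00 mm.
The 1-cm UH is the DRH scaled by (10 mm)/d, so U_p = 1281.33 × 10/10.00 = 1280 m³/s.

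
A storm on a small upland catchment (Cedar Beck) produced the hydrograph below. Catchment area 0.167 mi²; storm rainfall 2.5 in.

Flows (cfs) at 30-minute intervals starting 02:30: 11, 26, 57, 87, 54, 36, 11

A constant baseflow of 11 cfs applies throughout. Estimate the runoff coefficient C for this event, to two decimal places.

ΣQ_DR = 205.0 cfs; V = ΣQ_DR·Δt = 3.690 × 10^5 ft³.
Runoff depth d = V / A = 0.9511 in.
C = d / P = 0.9511 / 2.5 = 0.38.

C ≈ 0.38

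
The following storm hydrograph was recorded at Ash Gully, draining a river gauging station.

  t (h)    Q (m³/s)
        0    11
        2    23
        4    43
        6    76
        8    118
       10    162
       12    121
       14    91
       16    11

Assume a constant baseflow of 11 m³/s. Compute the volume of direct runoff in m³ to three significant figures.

V ≈ 4.01 × 10^6 m³

Direct-runoff ordinates (Q − Q_b): 0.0, 12.0, 32.0, 65.0, 107.0, 151.0, 110.0, 80.0, 0.0 m³/s.
ΣQ_DR = 557.0 m³/s.
With Δt = 2 h = 7200 s, V = ΣQ_DR · Δt = 557.0 × 7200 = 4.01 × 10^6 m³.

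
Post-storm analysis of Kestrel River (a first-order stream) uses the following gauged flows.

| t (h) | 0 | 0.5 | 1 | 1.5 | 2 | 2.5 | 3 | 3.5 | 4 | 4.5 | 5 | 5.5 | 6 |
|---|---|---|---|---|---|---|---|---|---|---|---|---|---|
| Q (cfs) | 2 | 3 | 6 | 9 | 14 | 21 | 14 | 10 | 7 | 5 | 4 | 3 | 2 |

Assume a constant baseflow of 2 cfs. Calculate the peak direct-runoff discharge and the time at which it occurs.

Subtracting baseflow gives direct-runoff ordinates: 0.0, 1.0, 4.0, 7.0, 12.0, 19.0, 12.0, 8.0, 5.0, 3.0, 2.0, 1.0, 0.0 cfs.
The maximum is 19.0 cfs, occurring at the reading for t = 2.5 h.

Q_p = 19.0 cfs at t = 2.5 h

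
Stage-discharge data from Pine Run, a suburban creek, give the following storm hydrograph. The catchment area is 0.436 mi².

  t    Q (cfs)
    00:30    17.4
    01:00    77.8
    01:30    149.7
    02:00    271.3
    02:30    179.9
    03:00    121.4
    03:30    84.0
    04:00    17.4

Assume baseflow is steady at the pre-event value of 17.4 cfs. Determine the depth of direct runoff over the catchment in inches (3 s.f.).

d ≈ 1.39 in

Direct runoff: 0.0, 60.4, 132.3, 253.9, 162.5, 104.0, 66.6, 0.0 cfs; ΣQ_DR = 779.7 cfs.
V = ΣQ_DR · Δt = 779.7 × 1800 s = 1.403 × 10^6 ft³.
Over A = 0.436 mi², depth = V / A = 1.39 in.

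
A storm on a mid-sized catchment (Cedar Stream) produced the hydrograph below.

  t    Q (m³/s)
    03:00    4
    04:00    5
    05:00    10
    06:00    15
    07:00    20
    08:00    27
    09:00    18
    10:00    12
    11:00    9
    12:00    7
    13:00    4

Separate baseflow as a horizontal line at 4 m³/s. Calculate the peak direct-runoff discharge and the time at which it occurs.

Q_p = 23.0 m³/s at t = 08:00

Subtracting baseflow gives direct-runoff ordinates: 0.0, 1.0, 6.0, 11.0, 16.0, 23.0, 14.0, 8.0, 5.0, 3.0, 0.0 m³/s.
The maximum is 23.0 m³/s, occurring at the reading for t = 08:00.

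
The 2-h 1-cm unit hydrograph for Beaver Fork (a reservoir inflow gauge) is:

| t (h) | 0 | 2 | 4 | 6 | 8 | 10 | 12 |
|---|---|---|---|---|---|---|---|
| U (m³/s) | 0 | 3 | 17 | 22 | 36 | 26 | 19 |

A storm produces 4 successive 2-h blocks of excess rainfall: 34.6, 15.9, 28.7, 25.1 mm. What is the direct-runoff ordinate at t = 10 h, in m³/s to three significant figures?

Q ≈ 253 m³/s

By discrete convolution, Q_j = Σ (P_i / 10 mm) · U_{j−i}.
At t = 10 h (j=5): Q = (34.6/10)·26 + (15.9/10)·36 + (28.7/10)·22 + (25.1/10)·17 = 253 m³/s.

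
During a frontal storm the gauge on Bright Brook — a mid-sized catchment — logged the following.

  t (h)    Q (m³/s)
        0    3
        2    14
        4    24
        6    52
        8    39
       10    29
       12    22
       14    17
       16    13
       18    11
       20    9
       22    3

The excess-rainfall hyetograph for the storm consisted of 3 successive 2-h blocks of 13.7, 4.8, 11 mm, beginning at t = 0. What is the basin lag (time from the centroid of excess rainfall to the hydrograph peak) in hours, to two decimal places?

Centroid of excess rainfall: t_c = Σ P_i·t̄_i / ΣP_i = 2.8169 h (block centres at 1, 3, 5 h).
Hydrograph peak occurs at t = 6 h, so basin lag t_L = 6 − 2.8169 = 3.18 h.

t_L ≈ 3.18 h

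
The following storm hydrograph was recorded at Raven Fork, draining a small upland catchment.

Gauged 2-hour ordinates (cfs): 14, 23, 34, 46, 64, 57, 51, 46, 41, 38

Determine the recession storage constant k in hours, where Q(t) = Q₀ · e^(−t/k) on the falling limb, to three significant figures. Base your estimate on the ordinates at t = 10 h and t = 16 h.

On the falling limb, Q drops from 57 to 41 cfs between t = 10 h and t = 16 h (Δt = 6 h).
k = −Δt / ln(Q₂/Q₁) = −6 / ln(41/57) = 18.2 h.

k ≈ 18.2 h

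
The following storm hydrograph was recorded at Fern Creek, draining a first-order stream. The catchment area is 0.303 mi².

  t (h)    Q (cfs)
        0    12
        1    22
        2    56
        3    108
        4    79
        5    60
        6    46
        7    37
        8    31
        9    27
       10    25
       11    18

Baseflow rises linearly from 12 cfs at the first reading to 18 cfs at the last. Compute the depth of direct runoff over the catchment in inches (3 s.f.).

d ≈ 1.74 in

Direct runoff: 0.00, 9.45, 42.91, 94.36, 64.82, 45.27, 30.73, 21.18, 14.64, 10.09, 7.55, 0.00 cfs; ΣQ_DR = 341.0 cfs.
V = ΣQ_DR · Δt = 341.0 × 3600 s = 1.228 × 10^6 ft³.
Over A = 0.303 mi², depth = V / A = 1.74 in.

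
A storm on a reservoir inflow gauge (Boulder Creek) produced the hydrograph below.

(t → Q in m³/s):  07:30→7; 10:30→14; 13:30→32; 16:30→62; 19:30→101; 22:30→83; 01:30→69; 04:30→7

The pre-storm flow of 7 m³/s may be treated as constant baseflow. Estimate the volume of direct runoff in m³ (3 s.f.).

Direct-runoff ordinates (Q − Q_b): 0.0, 7.0, 25.0, 55.0, 94.0, 76.0, 62.0, 0.0 m³/s.
ΣQ_DR = 319.0 m³/s.
With Δt = 3 h = 10800 s, V = ΣQ_DR · Δt = 319.0 × 10800 = 3.45 × 10^6 m³.

V ≈ 3.45 × 10^6 m³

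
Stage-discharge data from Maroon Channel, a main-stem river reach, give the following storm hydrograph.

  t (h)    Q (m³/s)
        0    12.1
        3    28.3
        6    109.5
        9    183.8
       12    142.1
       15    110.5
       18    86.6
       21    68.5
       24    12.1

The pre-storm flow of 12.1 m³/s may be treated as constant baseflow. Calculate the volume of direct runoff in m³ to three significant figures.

Direct-runoff ordinates (Q − Q_b): 0.0, 16.2, 97.4, 171.7, 130.0, 98.4, 74.5, 56.4, 0.0 m³/s.
ΣQ_DR = 644.6 m³/s.
With Δt = 3 h = 10800 s, V = ΣQ_DR · Δt = 644.6 × 10800 = 6.96 × 10^6 m³.

V ≈ 6.96 × 10^6 m³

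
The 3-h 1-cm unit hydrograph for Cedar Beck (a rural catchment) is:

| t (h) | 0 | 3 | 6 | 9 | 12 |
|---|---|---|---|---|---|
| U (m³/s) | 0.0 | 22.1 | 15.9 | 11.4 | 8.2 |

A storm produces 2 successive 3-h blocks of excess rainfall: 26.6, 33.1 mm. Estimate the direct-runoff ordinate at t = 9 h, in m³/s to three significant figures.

By discrete convolution, Q_j = Σ (P_i / 10 mm) · U_{j−i}.
At t = 9 h (j=3): Q = (26.6/10)·11.4 + (33.1/10)·15.9 = 83.0 m³/s.

Q ≈ 83.0 m³/s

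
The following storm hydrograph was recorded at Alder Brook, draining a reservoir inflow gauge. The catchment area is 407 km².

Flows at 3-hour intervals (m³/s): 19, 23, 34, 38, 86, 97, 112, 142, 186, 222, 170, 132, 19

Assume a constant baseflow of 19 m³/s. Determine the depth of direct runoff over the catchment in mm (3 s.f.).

d ≈ 27.4 mm

Direct runoff: 0.0, 4.0, 15.0, 19.0, 67.0, 78.0, 93.0, 123.0, 167.0, 203.0, 151.0, 113.0, 0.0 m³/s; ΣQ_DR = 1033 m³/s.
V = ΣQ_DR · Δt = 1033 × 10800 s = 1.116 × 10^7 m³.
Over A = 407 km², depth = V / A = 27.4 mm.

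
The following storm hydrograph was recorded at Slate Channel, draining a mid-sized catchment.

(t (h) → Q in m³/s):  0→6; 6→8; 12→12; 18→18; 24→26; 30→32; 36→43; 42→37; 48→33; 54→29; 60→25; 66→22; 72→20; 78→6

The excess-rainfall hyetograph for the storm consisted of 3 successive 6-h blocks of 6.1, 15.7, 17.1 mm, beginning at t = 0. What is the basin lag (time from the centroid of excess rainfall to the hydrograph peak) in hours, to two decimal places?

t_L ≈ 25.30 h

Centroid of excess rainfall: t_c = Σ P_i·t̄_i / ΣP_i = 10.6967 h (block centres at 3, 9, 15 h).
Hydrograph peak occurs at t = 36 h, so basin lag t_L = 36 − 10.6967 = 25.30 h.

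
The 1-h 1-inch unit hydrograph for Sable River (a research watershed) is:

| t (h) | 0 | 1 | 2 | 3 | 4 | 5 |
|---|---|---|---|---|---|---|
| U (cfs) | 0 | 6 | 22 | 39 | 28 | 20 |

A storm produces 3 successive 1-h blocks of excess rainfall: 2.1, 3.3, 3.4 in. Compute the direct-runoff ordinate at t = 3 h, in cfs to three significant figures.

By discrete convolution, Q_j = Σ (P_i / 1 in) · U_{j−i}.
At t = 3 h (j=3): Q = (2.1/1)·39 + (3.3/1)·22 + (3.4/1)·6 = 175 cfs.

Q ≈ 175 cfs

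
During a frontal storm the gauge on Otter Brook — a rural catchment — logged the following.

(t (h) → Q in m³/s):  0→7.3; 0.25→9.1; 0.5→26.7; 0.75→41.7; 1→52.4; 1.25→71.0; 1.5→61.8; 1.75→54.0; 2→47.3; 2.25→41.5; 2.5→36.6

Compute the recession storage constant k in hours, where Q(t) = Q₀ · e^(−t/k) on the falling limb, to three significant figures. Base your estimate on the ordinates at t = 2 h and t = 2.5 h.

On the falling limb, Q drops from 47.3 to 36.6 m³/s between t = 2 h and t = 2.5 h (Δt = 0.5 h).
k = −Δt / ln(Q₂/Q₁) = −0.5 / ln(36.6/47.3) = 1.95 h.

k ≈ 1.95 h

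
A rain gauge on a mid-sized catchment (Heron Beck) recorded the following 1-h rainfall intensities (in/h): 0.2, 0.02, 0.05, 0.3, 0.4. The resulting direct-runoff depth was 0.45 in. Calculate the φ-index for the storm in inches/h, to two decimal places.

Only the 3 blocks with intensity above φ contribute runoff: 0.2, 0.3, 0.4 in/h.
Σ(I−φ)·Δt = d  ⇒  (0.2+0.3+0.4 − 3φ)·1 = 0.45
φ = (0.9000 − 0.45/1) / 3 = 0.15 in/h.

φ ≈ 0.15 in/h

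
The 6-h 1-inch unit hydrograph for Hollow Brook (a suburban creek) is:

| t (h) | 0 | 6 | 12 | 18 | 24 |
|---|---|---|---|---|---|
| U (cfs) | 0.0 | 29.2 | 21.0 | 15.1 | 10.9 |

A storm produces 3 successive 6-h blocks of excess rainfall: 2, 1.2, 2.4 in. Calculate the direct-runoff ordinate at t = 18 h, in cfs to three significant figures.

Q ≈ 125 cfs

By discrete convolution, Q_j = Σ (P_i / 1 in) · U_{j−i}.
At t = 18 h (j=3): Q = (2/1)·15.1 + (1.2/1)·21.0 + (2.4/1)·29.2 = 125 cfs.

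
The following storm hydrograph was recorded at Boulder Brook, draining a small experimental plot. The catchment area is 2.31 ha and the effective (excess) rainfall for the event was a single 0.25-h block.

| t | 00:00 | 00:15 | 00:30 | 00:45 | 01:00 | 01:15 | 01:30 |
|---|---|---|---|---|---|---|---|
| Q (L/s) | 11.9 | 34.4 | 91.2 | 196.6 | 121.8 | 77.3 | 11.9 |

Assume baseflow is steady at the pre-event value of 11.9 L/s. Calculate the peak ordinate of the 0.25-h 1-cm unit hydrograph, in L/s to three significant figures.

Direct runoff: 0.0, 22.5, 79.3, 184.7, 109.9, 65.4, 0.0 L/s; ΣQ_DR = 461.8 L/s, peak = 184.7 L/s.
Runoff depth d = ΣQ_DR·Δt / A = 461.8 × 900 / (2.31 ha) = 17.99 mm.
The 1-cm UH is the DRH scaled by (10 mm)/d, so U_p = 184.7 × 10/17.99 = 103 L/s.

U_p ≈ 103 L/s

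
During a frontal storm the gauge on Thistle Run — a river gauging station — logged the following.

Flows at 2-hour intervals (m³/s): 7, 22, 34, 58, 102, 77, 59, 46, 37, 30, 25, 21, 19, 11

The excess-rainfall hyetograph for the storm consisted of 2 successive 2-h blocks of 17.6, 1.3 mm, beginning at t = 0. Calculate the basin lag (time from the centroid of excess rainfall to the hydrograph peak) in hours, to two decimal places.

t_L ≈ 6.86 h

Centroid of excess rainfall: t_c = Σ P_i·t̄_i / ΣP_i = 1.1376 h (block centres at 1, 3 h).
Hydrograph peak occurs at t = 8 h, so basin lag t_L = 8 − 1.1376 = 6.86 h.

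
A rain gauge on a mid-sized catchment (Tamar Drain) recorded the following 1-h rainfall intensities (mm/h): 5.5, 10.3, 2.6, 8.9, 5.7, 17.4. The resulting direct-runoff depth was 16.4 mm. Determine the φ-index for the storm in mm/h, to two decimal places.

φ ≈ 6.73 mm/h

Only the 3 blocks with intensity above φ contribute runoff: 10.3, 8.9, 17.4 mm/h.
Σ(I−φ)·Δt = d  ⇒  (10.3+8.9+17.4 − 3φ)·1 = 16.4
φ = (36.60 − 16.4/1) / 3 = 6.73 mm/h.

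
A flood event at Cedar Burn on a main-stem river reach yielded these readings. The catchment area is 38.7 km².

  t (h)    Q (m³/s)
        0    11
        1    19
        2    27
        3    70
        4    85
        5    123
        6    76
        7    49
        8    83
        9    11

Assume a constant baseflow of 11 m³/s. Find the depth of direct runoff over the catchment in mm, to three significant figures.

d ≈ 41.3 mm

Direct runoff: 0.0, 8.0, 16.0, 59.0, 74.0, 112.0, 65.0, 38.0, 72.0, 0.0 m³/s; ΣQ_DR = 444.0 m³/s.
V = ΣQ_DR · Δt = 444.0 × 3600 s = 1.598 × 10^6 m³.
Over A = 38.7 km², depth = V / A = 41.3 mm.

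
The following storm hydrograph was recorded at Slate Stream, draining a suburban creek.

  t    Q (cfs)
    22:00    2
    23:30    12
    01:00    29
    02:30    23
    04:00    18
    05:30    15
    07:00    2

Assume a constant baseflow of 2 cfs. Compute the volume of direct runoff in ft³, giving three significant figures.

V ≈ 4.70 × 10^5 ft³

Direct-runoff ordinates (Q − Q_b): 0.0, 10.0, 27.0, 21.0, 16.0, 13.0, 0.0 cfs.
ΣQ_DR = 87.00 cfs.
With Δt = 1.5 h = 5400 s, V = ΣQ_DR · Δt = 87.00 × 5400 = 4.70 × 10^5 ft³.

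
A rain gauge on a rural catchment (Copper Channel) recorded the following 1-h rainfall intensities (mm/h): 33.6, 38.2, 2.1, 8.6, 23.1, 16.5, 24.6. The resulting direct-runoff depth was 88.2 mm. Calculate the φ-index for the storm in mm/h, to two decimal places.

Only the 5 blocks with intensity above φ contribute runoff: 33.6, 38.2, 23.1, 16.5, 24.6 mm/h.
Σ(I−φ)·Δt = d  ⇒  (33.6+38.2+23.1+16.5+24.6 − 5φ)·1 = 88.2
φ = (136.0 − 88.2/1) / 5 = 9.56 mm/h.

φ ≈ 9.56 mm/h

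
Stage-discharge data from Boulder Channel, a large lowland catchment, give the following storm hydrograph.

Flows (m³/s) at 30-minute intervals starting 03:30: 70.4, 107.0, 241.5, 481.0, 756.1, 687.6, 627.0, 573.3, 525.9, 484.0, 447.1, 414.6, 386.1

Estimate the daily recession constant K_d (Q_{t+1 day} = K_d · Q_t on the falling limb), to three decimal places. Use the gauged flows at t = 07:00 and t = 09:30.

K_d ≈ 0.022

Between t = 07:00 and t = 09:30 the flow falls from 573.3 to 386.1 m³/s over 5×0.5 h = 2.5 h.
Per-interval ratio K = (386.1/573.3)^(1/5) = 0.9240; K_d = K^(24/0.5) = 0.022.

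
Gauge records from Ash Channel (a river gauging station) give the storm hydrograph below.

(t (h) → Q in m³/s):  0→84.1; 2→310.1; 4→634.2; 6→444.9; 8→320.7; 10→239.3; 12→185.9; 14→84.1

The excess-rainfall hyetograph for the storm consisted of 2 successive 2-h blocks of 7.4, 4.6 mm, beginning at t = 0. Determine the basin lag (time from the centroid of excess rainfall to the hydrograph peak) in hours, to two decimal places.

t_L ≈ 2.23 h

Centroid of excess rainfall: t_c = Σ P_i·t̄_i / ΣP_i = 1.7667 h (block centres at 1, 3 h).
Hydrograph peak occurs at t = 4 h, so basin lag t_L = 4 − 1.7667 = 2.23 h.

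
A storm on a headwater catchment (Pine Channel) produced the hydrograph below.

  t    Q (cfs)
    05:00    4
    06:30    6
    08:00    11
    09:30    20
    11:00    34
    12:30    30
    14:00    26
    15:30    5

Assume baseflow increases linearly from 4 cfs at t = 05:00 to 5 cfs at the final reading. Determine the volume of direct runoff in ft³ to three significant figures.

V ≈ 5.40 × 10^5 ft³

Direct-runoff ordinates (Q − Q_b): 0.00, 1.86, 6.71, 15.57, 29.43, 25.29, 21.14, 0.00 cfs.
ΣQ_DR = 100.0 cfs.
With Δt = 1.5 h = 5400 s, V = ΣQ_DR · Δt = 100.0 × 5400 = 5.40 × 10^5 ft³.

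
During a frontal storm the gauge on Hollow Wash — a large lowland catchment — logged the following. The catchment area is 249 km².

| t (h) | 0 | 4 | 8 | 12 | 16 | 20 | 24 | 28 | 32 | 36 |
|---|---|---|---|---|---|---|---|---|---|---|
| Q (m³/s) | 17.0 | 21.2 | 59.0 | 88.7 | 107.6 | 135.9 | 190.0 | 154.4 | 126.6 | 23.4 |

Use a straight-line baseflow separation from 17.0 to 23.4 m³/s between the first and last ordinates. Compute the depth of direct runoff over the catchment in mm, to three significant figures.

Direct runoff: 0.00, 3.49, 40.58, 69.57, 87.76, 115.34, 168.73, 132.42, 103.91, 0.00 m³/s; ΣQ_DR = 721.8 m³/s.
V = ΣQ_DR · Δt = 721.8 × 14400 s = 1.039 × 10^7 m³.
Over A = 249 km², depth = V / A = 41.7 mm.

d ≈ 41.7 mm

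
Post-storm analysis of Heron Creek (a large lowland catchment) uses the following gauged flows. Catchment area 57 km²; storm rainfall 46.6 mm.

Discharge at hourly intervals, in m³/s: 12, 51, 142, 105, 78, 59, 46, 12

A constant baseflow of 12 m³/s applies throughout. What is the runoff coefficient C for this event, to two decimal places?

ΣQ_DR = 409.0 m³/s; V = ΣQ_DR·Δt = 1.472 × 10^6 m³.
Runoff depth d = V / A = 25.83 mm.
C = d / P = 25.83 / 46.6 = 0.55.

C ≈ 0.55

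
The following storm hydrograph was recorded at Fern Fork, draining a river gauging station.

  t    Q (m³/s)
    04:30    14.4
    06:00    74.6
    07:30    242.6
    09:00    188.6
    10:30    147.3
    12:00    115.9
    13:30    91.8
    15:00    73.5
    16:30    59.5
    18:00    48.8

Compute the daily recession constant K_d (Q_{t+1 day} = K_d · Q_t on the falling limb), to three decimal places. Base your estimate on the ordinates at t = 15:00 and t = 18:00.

K_d ≈ 0.038

Between t = 15:00 and t = 18:00 the flow falls from 73.5 to 48.8 m³/s over 2×1.5 h = 3 h.
Per-interval ratio K = (48.8/73.5)^(1/2) = 0.8148; K_d = K^(24/1.5) = 0.038.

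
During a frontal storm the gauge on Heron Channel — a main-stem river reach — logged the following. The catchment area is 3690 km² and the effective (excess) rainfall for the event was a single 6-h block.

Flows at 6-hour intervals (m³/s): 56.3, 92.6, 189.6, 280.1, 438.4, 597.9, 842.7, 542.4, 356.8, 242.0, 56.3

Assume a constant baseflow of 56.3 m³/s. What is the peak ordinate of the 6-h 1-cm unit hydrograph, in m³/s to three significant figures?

U_p ≈ 437 m³/s

Direct runoff: 0.0, 36.3, 133.3, 223.8, 382.1, 541.6, 786.4, 486.1, 300.5, 185.7, 0.0 m³/s; ΣQ_DR = 3076 m³/s, peak = 786.4 m³/s.
Runoff depth d = ΣQ_DR·Δt / A = 3076 × 21600 / (3690 km²) = 18.00 mm.
The 1-cm UH is the DRH scaled by (10 mm)/d, so U_p = 786.4 × 10/18.00 = 437 m³/s.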